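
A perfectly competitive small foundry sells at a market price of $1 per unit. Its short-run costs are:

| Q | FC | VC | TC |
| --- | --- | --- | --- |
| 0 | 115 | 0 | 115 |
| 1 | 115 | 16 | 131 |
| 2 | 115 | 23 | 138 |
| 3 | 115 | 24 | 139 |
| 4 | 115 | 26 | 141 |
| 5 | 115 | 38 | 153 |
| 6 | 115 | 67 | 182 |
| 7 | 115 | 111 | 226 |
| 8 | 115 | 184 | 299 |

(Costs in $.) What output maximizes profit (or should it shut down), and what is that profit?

Profit at each row (π = 1Q − TC): Q=0: -115; Q=1: -130; Q=2: -136; Q=3: -136; Q=4: -137; Q=5: -148; Q=6: -176; Q=7: -219; Q=8: -291.
Profit is highest at Q = 0. Equivalently, the lowest AVC in the table is 26/4 ≈ $6.50 at Q = 4, and P = $1 falls below it — price never covers variable cost, so the firm shuts down and loses only its fixed cost.

Q = 0 (shut down); profit = -$115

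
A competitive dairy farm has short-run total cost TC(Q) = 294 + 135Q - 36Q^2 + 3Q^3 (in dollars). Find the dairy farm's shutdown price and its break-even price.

Shutdown price = min AVC. AVC = 135 - 36Q + 3Q^2, with vertex at Q = 6 and minimum $27.
ATC = 294/Q + 135 - 36Q + 3Q^2. Setting dATC/dQ = −294/Q^2 − 36 + 6Q = 0 gives Q = 7 (since 6·7^3 − 36·7^2 = 294).
min ATC = 294/7 + 135 − 36·7 + 3·7^2 = $72. That is the break-even price.
Between these two prices the firm operates at a loss; above $72 it earns a profit.

Shutdown price = $27; break-even price = $72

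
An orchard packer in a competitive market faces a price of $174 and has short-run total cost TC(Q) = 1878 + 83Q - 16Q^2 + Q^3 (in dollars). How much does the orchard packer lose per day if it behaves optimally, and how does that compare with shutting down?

Profit = -$188 at Q = 13

AVC = 83 - 16Q + Q^2 has its minimum $19 at Q = 8; price $174 clears that bar, so the firm operates.
MC = 83 - 32Q + 3Q^2. Setting P = MC and taking the root on the rising branch gives Q* = 13.
TR = 174·13 = 2262. TC = 1878 + 572 = 2450. Profit = 2262 − 2450 = -$188.
By producing, the firm covers all variable cost plus $1690 of fixed cost; shutting down would lose the full $1878.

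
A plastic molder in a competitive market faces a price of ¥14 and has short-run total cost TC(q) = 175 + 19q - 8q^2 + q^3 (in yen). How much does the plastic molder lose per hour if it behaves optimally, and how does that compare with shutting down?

Profit = -¥125 at q = 5

AVC = 19 - 8q + q^2; min AVC = ¥3 at q = 4. Since P = ¥14 ≥ min AVC, the firm produces.
With MC = 19 - 16q + 3q^2, P = MC on the upward-sloping part at q* = 5.
TR = 14·5 = 70. TC = 175 + 20 = 195. Profit = 70 − 195 = -¥125.
Shutting down would mean losing the fixed cost of ¥175, so operating at a loss of ¥125 is better by ¥50.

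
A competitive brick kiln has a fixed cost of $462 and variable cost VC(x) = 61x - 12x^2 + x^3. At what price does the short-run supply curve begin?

$25 per unit

The firm shuts down when price falls below the minimum of average variable cost. AVC = VC/x = 61 - 12x + x^2.
dAVC/dx = -12 + 2x = 0 gives x = 6. min AVC = 61 - 12·6 + 6^2 = 25.
The firm shuts down for any P below $25.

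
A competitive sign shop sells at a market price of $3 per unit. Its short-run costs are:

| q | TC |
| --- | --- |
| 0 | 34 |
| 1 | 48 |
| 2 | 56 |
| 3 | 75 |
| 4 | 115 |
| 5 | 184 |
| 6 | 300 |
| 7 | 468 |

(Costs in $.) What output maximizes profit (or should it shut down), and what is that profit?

Profit at each row (π = 3q − TC): q=0: -34; q=1: -45; q=2: -50; q=3: -66; q=4: -103; q=5: -169; q=6: -282; q=7: -447.
Profit is highest at q = 0. Equivalently, the lowest AVC in the table is 22/2 ≈ $11 at q = 2, and P = $3 falls below it — price never covers variable cost, so the firm shuts down and loses only its fixed cost.

q = 0 (shut down); profit = -$34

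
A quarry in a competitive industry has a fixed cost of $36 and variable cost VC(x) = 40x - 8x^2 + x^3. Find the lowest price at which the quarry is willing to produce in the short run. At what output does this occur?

$24 per unit, at x = 4

The shutdown price is the minimum of AVC. VC = 40x - 8x^2 + x^3, so AVC = 40 - 8x + x^2.
dAVC/dx = -8 + 2x = 0 gives x = 4. min AVC = 40 - 8·4 + 4^2 = 24.
So the shutdown price is $24.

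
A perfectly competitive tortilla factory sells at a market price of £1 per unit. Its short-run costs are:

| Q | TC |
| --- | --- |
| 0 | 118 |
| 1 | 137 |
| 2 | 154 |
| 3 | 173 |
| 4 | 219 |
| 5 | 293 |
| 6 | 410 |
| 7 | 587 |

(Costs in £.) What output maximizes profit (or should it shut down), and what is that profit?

Q = 0 (shut down); profit = -£118

Profit at each row (π = 1Q − TC): Q=0: -118; Q=1: -136; Q=2: -152; Q=3: -170; Q=4: -215; Q=5: -288; Q=6: -404; Q=7: -580.
Profit is highest at Q = 0. Equivalently, the lowest AVC in the table is 36/2 ≈ £18 at Q = 2, and P = £1 falls below it — price never covers variable cost, so the firm shuts down and loses only its fixed cost.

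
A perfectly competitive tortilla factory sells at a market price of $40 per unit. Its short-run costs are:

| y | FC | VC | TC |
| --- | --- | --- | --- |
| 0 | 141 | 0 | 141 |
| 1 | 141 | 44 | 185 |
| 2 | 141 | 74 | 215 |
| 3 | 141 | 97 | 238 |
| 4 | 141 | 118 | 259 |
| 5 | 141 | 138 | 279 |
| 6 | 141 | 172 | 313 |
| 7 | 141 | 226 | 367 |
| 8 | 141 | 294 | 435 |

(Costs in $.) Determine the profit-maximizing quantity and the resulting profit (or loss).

Compute π = P·y − TC at each output: y=0: -141; y=1: -145; y=2: -135; y=3: -118; y=4: -99; y=5: -79; y=6: -73; y=7: -87; y=8: -115.
Profit is maximized at y = 6. AVC there is 172/6 = $28.67 ≤ P, so producing beats shutting down (which would give -$141).

y = 6; profit = -$73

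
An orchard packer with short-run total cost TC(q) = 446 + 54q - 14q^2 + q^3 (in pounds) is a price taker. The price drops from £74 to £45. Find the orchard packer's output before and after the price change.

AVC = 54 - 14q + q^2, minimized at q = 7 where min AVC = £5. MC = 54 - 28q + 3q^2.
At P = £74 ≥ min AVC, set P = MC on the rising branch: q = 10.
At P = £45 ≥ min AVC, set P = MC: q = 9. The firm stays open but cuts output.

Output falls from 10 to 9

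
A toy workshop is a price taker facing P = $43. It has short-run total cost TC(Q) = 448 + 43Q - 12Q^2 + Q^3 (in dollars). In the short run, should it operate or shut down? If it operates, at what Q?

From TC, MC = TC'(Q) = 43 - 24Q + 3Q^2 and AVC = VC/Q = 43 - 12Q + Q^2.
AVC is minimized where dAVC/dQ = -12 + 2Q = 0, at Q = 6; min AVC = 43 - 12·6 + 6^2 = $7.
Since P = $43 ≥ min AVC = $7, price covers variable cost and the firm should produce.
Set P = MC: 43 = 43 - 24Q + 3Q^2 → -24Q + 3Q^2 = 0. The roots are Q = 0 and Q = 8; the profit-maximizing output is on the rising part of MC, so Q* = 8.
Check: AVC at Q = 8 is $11 ≤ P, so revenue covers variable cost.
Profit = P·Q − TC = 43·8 − 536 = -$192, a loss, but smaller than the $448 fixed cost the firm would lose by shutting down.

Produce at Q = 8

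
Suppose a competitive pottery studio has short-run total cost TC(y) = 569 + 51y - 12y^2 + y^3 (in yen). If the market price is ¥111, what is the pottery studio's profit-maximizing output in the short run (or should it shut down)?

Strip out fixed cost: VC = 51y - 12y^2 + y^3. Then AVC = 51 - 12y + y^2 and MC = 51 - 24y + 3y^2.
The AVC parabola has its vertex at y = 12/2 = 6, where AVC = 51 - 12·6 + 6^2 = ¥15.
Because ¥111 ≥ ¥15, revenue can cover variable cost; the firm operates.
Solving P = MC: -60 - 24y + 3y^2 = 0 ⇒ y = -2 or 10. On the upward-sloping branch, y* = 10.
Check: AVC at y = 10 is ¥31 ≤ P, so revenue covers variable cost.
Profit = P·y − TC = 111·10 − 879 = ¥231.

Produce at y = 10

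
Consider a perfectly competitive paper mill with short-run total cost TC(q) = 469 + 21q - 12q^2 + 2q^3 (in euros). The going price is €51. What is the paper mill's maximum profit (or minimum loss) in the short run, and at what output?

Profit = -€269 at q = 5

AVC = 21 - 12q + 2q^2 has its minimum €3 at q = 3; price €51 clears that bar, so the firm operates.
With MC = 21 - 24q + 6q^2, P = MC on the upward-sloping part at q* = 5.
TR = 51·5 = 255. TC = 469 + 55 = 524. Profit = 255 − 524 = -€269.
Shutting down would mean losing the fixed cost of €469, so operating at a loss of €269 is better by €200.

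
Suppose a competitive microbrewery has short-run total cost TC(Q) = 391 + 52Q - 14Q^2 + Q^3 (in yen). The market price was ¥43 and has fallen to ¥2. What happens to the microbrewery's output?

Output falls from 9 to 0 (the firm shuts down)

MC = 52 - 28Q + 3Q^2; the shutdown threshold is min AVC = ¥3 (at Q = 7).
With P = ¥43 above the shutdown price, P = MC gives Q = 9.
At P = ¥2 < min AVC = ¥3, price no longer covers variable cost at any output, so the firm shuts down: Q = 0.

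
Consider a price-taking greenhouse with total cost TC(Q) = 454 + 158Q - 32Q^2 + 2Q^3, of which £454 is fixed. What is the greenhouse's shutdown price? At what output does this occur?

£30 per unit, at Q = 8

The firm shuts down when price falls below the minimum of average variable cost. AVC = VC/Q = 158 - 32Q + 2Q^2.
At the minimum of AVC, MC = AVC. MC = 158 - 64Q + 6Q^2; setting MC = AVC gives 4Q^2 - 32Q = 0, so Q = 8. min AVC = 30.
For P < £30 the firm produces nothing.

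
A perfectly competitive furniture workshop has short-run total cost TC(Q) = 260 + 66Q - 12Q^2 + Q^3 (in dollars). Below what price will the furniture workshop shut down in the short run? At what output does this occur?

Short-run supply begins at min AVC. From VC = 66Q - 12Q^2 + Q^3, AVC = 66 - 12Q + Q^2.
dAVC/dQ = -12 + 2Q = 0 gives Q = 6. min AVC = 66 - 12·6 + 6^2 = 30.
For P < $30 the firm produces nothing.

$30 per unit, at Q = 6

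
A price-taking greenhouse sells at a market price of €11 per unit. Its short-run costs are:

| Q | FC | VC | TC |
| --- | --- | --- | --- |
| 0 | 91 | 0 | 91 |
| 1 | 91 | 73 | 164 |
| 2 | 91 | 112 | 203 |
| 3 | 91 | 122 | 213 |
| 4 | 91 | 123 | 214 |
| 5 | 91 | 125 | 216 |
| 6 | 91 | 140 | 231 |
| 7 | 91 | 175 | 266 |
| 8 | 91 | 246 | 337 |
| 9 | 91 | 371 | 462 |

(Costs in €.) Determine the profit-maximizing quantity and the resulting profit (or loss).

Q = 0 (shut down); profit = -€91

Tabulate TR − TC: Q=0: -91; Q=1: -153; Q=2: -181; Q=3: -180; Q=4: -170; Q=5: -161; Q=6: -165; Q=7: -189; Q=8: -249; Q=9: -363.
Profit is highest at Q = 0. Equivalently, the lowest AVC in the table is 140/6 ≈ €23.33 at Q = 6, and P = €11 falls below it — price never covers variable cost, so the firm shuts down and loses only its fixed cost.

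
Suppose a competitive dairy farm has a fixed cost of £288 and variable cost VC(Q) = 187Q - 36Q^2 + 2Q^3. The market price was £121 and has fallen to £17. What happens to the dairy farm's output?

Output falls from 11 to 0 (the firm shuts down)

MC = 187 - 72Q + 6Q^2; the shutdown threshold is min AVC = £25 (at Q = 9).
At P = £121 ≥ min AVC, set P = MC on the rising branch: Q = 11.
At P = £17 < min AVC = £25, price no longer covers variable cost at any output, so the firm shuts down: Q = 0.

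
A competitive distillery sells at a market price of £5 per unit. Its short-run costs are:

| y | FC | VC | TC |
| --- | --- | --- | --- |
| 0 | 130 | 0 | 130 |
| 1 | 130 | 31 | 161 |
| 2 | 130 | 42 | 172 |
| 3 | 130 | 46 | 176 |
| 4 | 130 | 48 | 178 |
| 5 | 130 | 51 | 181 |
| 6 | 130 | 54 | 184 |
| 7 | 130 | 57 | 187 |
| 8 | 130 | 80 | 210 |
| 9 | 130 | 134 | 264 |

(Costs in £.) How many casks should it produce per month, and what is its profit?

Tabulate TR − TC: y=0: -130; y=1: -156; y=2: -162; y=3: -161; y=4: -158; y=5: -156; y=6: -154; y=7: -152; y=8: -170; y=9: -219.
Profit is highest at y = 0. Equivalently, the lowest AVC in the table is 57/7 ≈ £8.14 at y = 7, and P = £5 falls below it — price never covers variable cost, so the firm shuts down and loses only its fixed cost.

y = 0 (shut down); profit = -£130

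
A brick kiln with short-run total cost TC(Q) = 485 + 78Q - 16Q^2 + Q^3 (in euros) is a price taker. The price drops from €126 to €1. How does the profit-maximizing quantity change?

Output falls from 12 to 0 (the firm shuts down)

AVC = 78 - 16Q + Q^2, minimized at Q = 8 where min AVC = €14. MC = 78 - 32Q + 3Q^2.
At P = €126 ≥ min AVC, set P = MC on the rising branch: Q = 12.
At P = €1 < min AVC = €14, price no longer covers variable cost at any output, so the firm shuts down: Q = 0.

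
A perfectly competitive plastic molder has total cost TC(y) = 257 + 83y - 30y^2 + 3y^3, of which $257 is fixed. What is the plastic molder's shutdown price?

$8 per unit

The shutdown price is the minimum of AVC. VC = 83y - 30y^2 + 3y^3, so AVC = 83 - 30y + 3y^2.
At the minimum of AVC, MC = AVC. MC = 83 - 60y + 9y^2; setting MC = AVC gives 6y^2 - 30y = 0, so y = 5. min AVC = 8.
The firm shuts down for any P below $8.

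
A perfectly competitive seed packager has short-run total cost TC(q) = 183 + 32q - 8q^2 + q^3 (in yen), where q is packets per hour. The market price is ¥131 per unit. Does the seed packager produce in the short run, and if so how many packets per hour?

Produce at q = 9

From TC, MC = TC'(q) = 32 - 16q + 3q^2 and AVC = VC/q = 32 - 8q + q^2.
AVC is minimized where dAVC/dq = -8 + 2q = 0, at q = 4; min AVC = 32 - 8·4 + 4^2 = ¥16.
Because ¥131 ≥ ¥16, revenue can cover variable cost; the firm operates.
Solving P = MC: -99 - 16q + 3q^2 = 0 ⇒ q = -11/3 or 9. On the upward-sloping branch, q* = 9.
Check: AVC at q = 9 is ¥41 ≤ P, so revenue covers variable cost.
Profit = P·q − TC = 131·9 − 552 = ¥627.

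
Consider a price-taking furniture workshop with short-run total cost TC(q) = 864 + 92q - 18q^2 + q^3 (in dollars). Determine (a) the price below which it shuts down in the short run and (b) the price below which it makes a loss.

Shutdown price = min AVC. AVC = 92 - 18q + q^2, with vertex at q = 9 and minimum $11.
ATC = 864/q + 92 - 18q + q^2. Setting dATC/dq = −864/q^2 − 18 + 2q = 0 gives q = 12 (since 2·12^3 − 18·12^2 = 864).
min ATC = 864/12 + 92 − 18·12 + 12^2 = $92. That is the break-even price.
For $11 ≤ P < $92 the firm produces at a loss; below $11 it shuts down.

Shutdown price = $11; break-even price = $92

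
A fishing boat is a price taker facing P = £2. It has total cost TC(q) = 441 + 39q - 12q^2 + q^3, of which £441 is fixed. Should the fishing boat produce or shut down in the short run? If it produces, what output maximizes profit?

Variable cost is VC = 39q - 12q^2 + q^3, so AVC = VC/q = 39 - 12q + q^2 and MC = dTC/dq = 39 - 24q + 3q^2.
AVC hits its minimum where MC = AVC, at q = 6, giving min AVC = 39 - 12·6 + 6^2 = £3.
With P < min AVC (£2 < £3), every unit sold adds to the loss.
The firm minimizes its loss by shutting down and losing only its fixed cost of £441.

Shut down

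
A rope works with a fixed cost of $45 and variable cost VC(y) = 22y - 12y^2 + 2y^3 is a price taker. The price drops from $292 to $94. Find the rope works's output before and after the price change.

Output falls from 9 to 6

MC = 22 - 24y + 6y^2; the shutdown threshold is min AVC = $4 (at y = 3).
At P = $292 ≥ min AVC, set P = MC on the rising branch: y = 9.
At P = $94 ≥ min AVC, set P = MC: y = 6. The firm stays open but cuts output.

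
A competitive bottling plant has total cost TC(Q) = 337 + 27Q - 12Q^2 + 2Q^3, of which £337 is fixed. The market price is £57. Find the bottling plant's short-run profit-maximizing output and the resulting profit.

AVC = 27 - 12Q + 2Q^2 has its minimum £9 at Q = 3; price £57 clears that bar, so the firm operates.
With MC = 27 - 24Q + 6Q^2, P = MC on the upward-sloping part at Q* = 5.
TR = 57·5 = 285. TC = 337 + 85 = 422. Profit = 285 − 422 = -£137.
That loss of £137 beats the £337 the firm would lose by shutting down; producing recovers £200 of fixed cost.

Profit = -£137 at Q = 5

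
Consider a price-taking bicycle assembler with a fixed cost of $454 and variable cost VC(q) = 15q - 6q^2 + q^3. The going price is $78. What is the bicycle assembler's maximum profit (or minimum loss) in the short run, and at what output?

Profit = -$62 at q = 7

AVC = 15 - 6q + q^2 has its minimum $6 at q = 3; price $78 clears that bar, so the firm operates.
With MC = 15 - 12q + 3q^2, P = MC on the upward-sloping part at q* = 7.
TR = 78·7 = 546. TC = 454 + 154 = 608. Profit = 546 − 608 = -$62.
That loss of $62 beats the $454 the firm would lose by shutting down; producing recovers $392 of fixed cost.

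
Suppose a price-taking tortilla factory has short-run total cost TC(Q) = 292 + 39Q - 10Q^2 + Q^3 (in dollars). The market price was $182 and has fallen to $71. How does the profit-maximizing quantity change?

AVC = 39 - 10Q + Q^2, minimized at Q = 5 where min AVC = $14. MC = 39 - 20Q + 3Q^2.
With P = $182 above the shutdown price, P = MC gives Q = 11.
At P = $71 ≥ min AVC, set P = MC: Q = 8. The firm stays open but cuts output.

Output falls from 11 to 8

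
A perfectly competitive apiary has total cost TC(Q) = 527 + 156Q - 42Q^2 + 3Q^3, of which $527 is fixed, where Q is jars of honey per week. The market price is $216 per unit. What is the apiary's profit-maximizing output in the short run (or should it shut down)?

Produce at Q = 10

Strip out fixed cost: VC = 156Q - 42Q^2 + 3Q^3. Then AVC = 156 - 42Q + 3Q^2 and MC = 156 - 84Q + 9Q^2.
AVC hits its minimum where MC = AVC, at Q = 7, giving min AVC = 156 - 42·7 + 3·7^2 = $9.
Because $216 ≥ $9, revenue can cover variable cost; the firm operates.
P = MC gives -60 - 84Q + 9Q^2 = 0, with roots -2/3 and 10. Take the larger (rising MC): Q* = 10.
Check: AVC at Q = 10 is $36 ≤ P, so revenue covers variable cost.
Profit = P·Q − TC = 216·10 − 887 = $1273.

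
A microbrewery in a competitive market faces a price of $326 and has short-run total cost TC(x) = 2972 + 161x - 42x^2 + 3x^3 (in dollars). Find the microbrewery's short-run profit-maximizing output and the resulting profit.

AVC = 161 - 42x + 3x^2 has its minimum $14 at x = 7; price $326 clears that bar, so the firm operates.
With MC = 161 - 84x + 9x^2, P = MC on the upward-sloping part at x* = 11.
TR = 326·11 = 3586. TC = 2972 + 682 = 3654. Profit = 3586 − 3654 = -$68.
By producing, the firm covers all variable cost plus $2904 of fixed cost; shutting down would lose the full $2972.

Profit = -$68 at x = 11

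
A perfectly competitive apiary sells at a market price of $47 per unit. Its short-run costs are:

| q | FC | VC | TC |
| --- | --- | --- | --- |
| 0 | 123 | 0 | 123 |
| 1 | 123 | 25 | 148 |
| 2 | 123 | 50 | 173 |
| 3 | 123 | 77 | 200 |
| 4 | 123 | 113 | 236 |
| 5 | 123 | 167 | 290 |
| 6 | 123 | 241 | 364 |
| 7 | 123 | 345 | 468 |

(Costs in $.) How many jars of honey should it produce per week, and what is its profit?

q = 4; profit = -$48

Tabulate TR − TC: q=0: -123; q=1: -101; q=2: -79; q=3: -59; q=4: -48; q=5: -55; q=6: -82; q=7: -139.
Profit is maximized at q = 4. AVC there is 113/4 = $28.25 ≤ P, so producing beats shutting down (which would give -$123).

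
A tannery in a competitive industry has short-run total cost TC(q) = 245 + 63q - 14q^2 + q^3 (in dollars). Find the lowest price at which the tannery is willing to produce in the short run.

$14 per unit

The firm shuts down when price falls below the minimum of average variable cost. AVC = VC/q = 63 - 14q + q^2.
dAVC/dq = -14 + 2q = 0 gives q = 7. min AVC = 63 - 14·7 + 7^2 = 14.
For P < $14 the firm produces nothing.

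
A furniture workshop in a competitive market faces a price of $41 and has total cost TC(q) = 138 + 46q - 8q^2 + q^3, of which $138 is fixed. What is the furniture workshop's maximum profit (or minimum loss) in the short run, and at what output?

Profit = -$88 at q = 5

AVC = 46 - 8q + q^2 has its minimum $30 at q = 4; price $41 clears that bar, so the firm operates.
With MC = 46 - 16q + 3q^2, P = MC on the upward-sloping part at q* = 5.
TR = 41·5 = 205. TC = 138 + 155 = 293. Profit = 205 − 293 = -$88.
That loss of $88 beats the $138 the firm would lose by shutting down; producing recovers $50 of fixed cost.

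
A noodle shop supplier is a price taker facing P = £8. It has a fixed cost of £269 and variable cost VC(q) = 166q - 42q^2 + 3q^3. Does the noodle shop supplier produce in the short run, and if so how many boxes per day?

Variable cost is VC = 166q - 42q^2 + 3q^3, so AVC = VC/q = 166 - 42q + 3q^2 and MC = dTC/dq = 166 - 84q + 9q^2.
AVC hits its minimum where MC = AVC, at q = 7, giving min AVC = 166 - 42·7 + 3·7^2 = £19.
Since P = £8 < min AVC = £19, price fails to cover variable cost at any output.
Shutting down limits the loss to fixed cost, £269.

Shut down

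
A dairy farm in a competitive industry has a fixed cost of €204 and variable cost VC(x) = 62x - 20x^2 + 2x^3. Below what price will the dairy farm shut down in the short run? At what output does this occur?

€12 per unit, at x = 5

The shutdown price is the minimum of AVC. VC = 62x - 20x^2 + 2x^3, so AVC = 62 - 20x + 2x^2.
dAVC/dx = -20 + 4x = 0 gives x = 5. min AVC = 62 - 20·5 + 2·5^2 = 12.
For P < €12 the firm produces nothing.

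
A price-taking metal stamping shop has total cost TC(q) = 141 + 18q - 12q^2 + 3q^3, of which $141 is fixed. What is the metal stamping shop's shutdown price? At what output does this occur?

$6 per unit, at q = 2

Short-run supply begins at min AVC. From VC = 18q - 12q^2 + 3q^3, AVC = 18 - 12q + 3q^2.
dAVC/dq = -12 + 6q = 0 gives q = 2. min AVC = 18 - 12·2 + 3·2^2 = 6.
So the shutdown price is $6.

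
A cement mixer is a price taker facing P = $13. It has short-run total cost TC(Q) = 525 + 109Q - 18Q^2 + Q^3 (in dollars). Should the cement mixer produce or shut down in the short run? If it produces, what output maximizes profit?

Strip out fixed cost: VC = 109Q - 18Q^2 + Q^3. Then AVC = 109 - 18Q + Q^2 and MC = 109 - 36Q + 3Q^2.
AVC hits its minimum where MC = AVC, at Q = 9, giving min AVC = 109 - 18·9 + 9^2 = $28.
With P < min AVC ($13 < $28), every unit sold adds to the loss.
The firm minimizes its loss by shutting down and losing only its fixed cost of $525.

Shut down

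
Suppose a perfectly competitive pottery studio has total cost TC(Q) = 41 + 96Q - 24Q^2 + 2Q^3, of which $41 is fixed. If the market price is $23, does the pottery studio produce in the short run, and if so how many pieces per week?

Strip out fixed cost: VC = 96Q - 24Q^2 + 2Q^3. Then AVC = 96 - 24Q + 2Q^2 and MC = 96 - 48Q + 6Q^2.
AVC hits its minimum where MC = AVC, at Q = 6, giving min AVC = 96 - 24·6 + 2·6^2 = $24.
P = $23 lies below min AVC = $24; no output level covers variable cost.
Best response: produce nothing and absorb the $41 fixed cost.

Shut down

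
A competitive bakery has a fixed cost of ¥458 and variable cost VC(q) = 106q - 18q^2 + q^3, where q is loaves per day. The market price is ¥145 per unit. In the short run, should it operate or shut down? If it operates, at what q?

Produce at q = 13

Variable cost is VC = 106q - 18q^2 + q^3, so AVC = VC/q = 106 - 18q + q^2 and MC = dTC/dq = 106 - 36q + 3q^2.
AVC hits its minimum where MC = AVC, at q = 9, giving min AVC = 106 - 18·9 + 9^2 = ¥25.
Because ¥145 ≥ ¥25, revenue can cover variable cost; the firm operates.
P = MC gives -39 - 36q + 3q^2 = 0, with roots -1 and 13. Take the larger (rising MC): q* = 13.
Check: AVC at q = 13 is ¥41 ≤ P, so revenue covers variable cost.
Profit = P·q − TC = 145·13 − 991 = ¥894.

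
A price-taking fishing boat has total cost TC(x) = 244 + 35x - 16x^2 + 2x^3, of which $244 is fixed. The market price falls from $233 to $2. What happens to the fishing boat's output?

Output falls from 9 to 0 (the firm shuts down)

MC = 35 - 32x + 6x^2; the shutdown threshold is min AVC = $3 (at x = 4).
With P = $233 above the shutdown price, P = MC gives x = 9.
At P = $2 < min AVC = $3, price no longer covers variable cost at any output, so the firm shuts down: x = 0.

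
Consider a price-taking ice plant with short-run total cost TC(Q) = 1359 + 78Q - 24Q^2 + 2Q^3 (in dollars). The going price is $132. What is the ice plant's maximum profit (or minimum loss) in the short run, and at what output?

AVC = 78 - 24Q + 2Q^2 has its minimum $6 at Q = 6; price $132 clears that bar, so the firm operates.
With MC = 78 - 48Q + 6Q^2, P = MC on the upward-sloping part at Q* = 9.
TR = 132·9 = 1188. TC = 1359 + 216 = 1575. Profit = 1188 − 1575 = -$387.
By producing, the firm covers all variable cost plus $972 of fixed cost; shutting down would lose the full $1359.

Profit = -$387 at Q = 9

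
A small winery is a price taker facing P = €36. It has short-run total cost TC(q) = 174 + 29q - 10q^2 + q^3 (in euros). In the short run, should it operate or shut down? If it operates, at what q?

Produce at q = 7

Strip out fixed cost: VC = 29q - 10q^2 + q^3. Then AVC = 29 - 10q + q^2 and MC = 29 - 20q + 3q^2.
AVC is minimized where dAVC/dq = -10 + 2q = 0, at q = 5; min AVC = 29 - 10·5 + 5^2 = €4.
Because €36 ≥ €4, revenue can cover variable cost; the firm operates.
P = MC gives -7 - 20q + 3q^2 = 0, with roots -1/3 and 7. Take the larger (rising MC): q* = 7.
Check: AVC at q = 7 is €8 ≤ P, so revenue covers variable cost.
Profit = P·q − TC = 36·7 − 230 = €22.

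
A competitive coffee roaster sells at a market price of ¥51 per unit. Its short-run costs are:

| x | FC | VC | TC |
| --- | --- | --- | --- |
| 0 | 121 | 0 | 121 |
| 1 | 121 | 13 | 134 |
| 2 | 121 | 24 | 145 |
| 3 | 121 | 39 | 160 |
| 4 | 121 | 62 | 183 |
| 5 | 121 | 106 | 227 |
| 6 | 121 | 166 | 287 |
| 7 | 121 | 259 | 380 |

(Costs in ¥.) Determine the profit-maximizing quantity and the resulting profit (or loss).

x = 5; profit = ¥28

Compute π = P·x − TC at each output: x=0: -121; x=1: -83; x=2: -43; x=3: -7; x=4: 21; x=5: 28; x=6: 19; x=7: -23.
Profit is maximized at x = 5. AVC there is 106/5 = ¥21.20 ≤ P, so producing beats shutting down (which would give -¥121).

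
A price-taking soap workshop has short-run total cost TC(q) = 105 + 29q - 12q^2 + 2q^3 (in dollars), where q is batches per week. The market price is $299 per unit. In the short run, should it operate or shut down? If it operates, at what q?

Produce at q = 9

From TC, MC = TC'(q) = 29 - 24q + 6q^2 and AVC = VC/q = 29 - 12q + 2q^2.
The AVC parabola has its vertex at q = 12/4 = 3, where AVC = 29 - 12·3 + 2·3^2 = $11.
Because $299 ≥ $11, revenue can cover variable cost; the firm operates.
Set P = MC: 299 = 29 - 24q + 6q^2 → -270 - 24q + 6q^2 = 0. The roots are q = -5 and q = 9; the profit-maximizing output is on the rising part of MC, so q* = 9.
Check: AVC at q = 9 is $83 ≤ P, so revenue covers variable cost.
Profit = P·q − TC = 299·9 − 852 = $1839.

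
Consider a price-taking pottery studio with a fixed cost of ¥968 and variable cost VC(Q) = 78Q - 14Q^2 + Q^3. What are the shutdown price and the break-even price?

AVC = 78 - 14Q + Q^2; minimized at Q = 7, giving min AVC = ¥29. That is the shutdown price.
ATC = 968/Q + 78 - 14Q + Q^2. Setting dATC/dQ = −968/Q^2 − 14 + 2Q = 0 gives Q = 11 (since 2·11^3 − 14·11^2 = 968).
min ATC = 968/11 + 78 − 14·11 + 11^2 = ¥133. That is the break-even price.
For ¥29 ≤ P < ¥133 the firm produces at a loss; below ¥29 it shuts down.

Shutdown price = ¥29; break-even price = ¥133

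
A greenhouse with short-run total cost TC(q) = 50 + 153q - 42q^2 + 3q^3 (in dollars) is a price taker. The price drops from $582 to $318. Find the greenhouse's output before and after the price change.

Output falls from 13 to 11

MC = 153 - 84q + 9q^2; the shutdown threshold is min AVC = $6 (at q = 7).
With P = $582 above the shutdown price, P = MC gives q = 13.
At P = $318 ≥ min AVC, set P = MC: q = 11. The firm stays open but cuts output.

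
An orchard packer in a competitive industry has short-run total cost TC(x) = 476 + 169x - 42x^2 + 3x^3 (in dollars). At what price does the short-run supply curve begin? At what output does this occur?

$22 per unit, at x = 7

The shutdown price is the minimum of AVC. VC = 169x - 42x^2 + 3x^3, so AVC = 169 - 42x + 3x^2.
dAVC/dx = -42 + 6x = 0 gives x = 7. min AVC = 169 - 42·7 + 3·7^2 = 22.
So the shutdown price is $22.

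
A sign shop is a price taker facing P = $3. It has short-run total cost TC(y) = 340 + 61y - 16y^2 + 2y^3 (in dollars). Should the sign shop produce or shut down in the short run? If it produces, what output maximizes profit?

Shut down

Variable cost is VC = 61y - 16y^2 + 2y^3, so AVC = VC/y = 61 - 16y + 2y^2 and MC = dTC/dy = 61 - 32y + 6y^2.
AVC hits its minimum where MC = AVC, at y = 4, giving min AVC = 61 - 16·4 + 2·4^2 = $29.
Since P = $3 < min AVC = $29, price fails to cover variable cost at any output.
Best response: produce nothing and absorb the $340 fixed cost.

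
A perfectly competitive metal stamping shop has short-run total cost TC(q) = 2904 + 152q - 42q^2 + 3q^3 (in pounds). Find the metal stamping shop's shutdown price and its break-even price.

Shutdown price = £5; break-even price = £317

AVC = 152 - 42q + 3q^2; minimized at q = 7, giving min AVC = £5. That is the shutdown price.
ATC = 2904/q + 152 - 42q + 3q^2. Setting dATC/dq = −2904/q^2 − 42 + 6q = 0 gives q = 11 (since 6·11^3 − 42·11^2 = 2904).
min ATC = 2904/11 + 152 − 42·11 + 3·11^2 = £317. That is the break-even price.
Between these two prices the firm operates at a loss; above £317 it earns a profit.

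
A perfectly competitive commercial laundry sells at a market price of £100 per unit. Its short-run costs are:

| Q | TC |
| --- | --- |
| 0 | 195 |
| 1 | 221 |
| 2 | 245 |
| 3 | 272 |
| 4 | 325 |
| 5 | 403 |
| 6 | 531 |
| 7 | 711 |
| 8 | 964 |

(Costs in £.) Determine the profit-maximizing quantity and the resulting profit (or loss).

Q = 5; profit = £97

Profit at each row (π = 100Q − TC): Q=0: -195; Q=1: -121; Q=2: -45; Q=3: 28; Q=4: 75; Q=5: 97; Q=6: 69; Q=7: -11; Q=8: -164.
Profit is maximized at Q = 5. AVC there is 208/5 = £41.60 ≤ P, so producing beats shutting down (which would give -£195).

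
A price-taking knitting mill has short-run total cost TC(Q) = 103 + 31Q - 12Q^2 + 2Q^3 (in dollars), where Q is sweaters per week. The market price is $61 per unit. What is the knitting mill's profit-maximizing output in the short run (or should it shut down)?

Variable cost is VC = 31Q - 12Q^2 + 2Q^3, so AVC = VC/Q = 31 - 12Q + 2Q^2 and MC = dTC/dQ = 31 - 24Q + 6Q^2.
AVC is minimized where dAVC/dQ = -12 + 4Q = 0, at Q = 3; min AVC = 31 - 12·3 + 2·3^2 = $13.
Because $61 ≥ $13, revenue can cover variable cost; the firm operates.
P = MC gives -30 - 24Q + 6Q^2 = 0, with roots -1 and 5. Take the larger (rising MC): Q* = 5.
Check: AVC at Q = 5 is $21 ≤ P, so revenue covers variable cost.
Profit = P·Q − TC = 61·5 − 208 = $97.

Produce at Q = 5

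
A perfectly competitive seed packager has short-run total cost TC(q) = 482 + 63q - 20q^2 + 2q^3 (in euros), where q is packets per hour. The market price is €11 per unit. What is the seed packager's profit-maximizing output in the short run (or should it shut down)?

From TC, MC = TC'(q) = 63 - 40q + 6q^2 and AVC = VC/q = 63 - 20q + 2q^2.
AVC is minimized where dAVC/dq = -20 + 4q = 0, at q = 5; min AVC = 63 - 20·5 + 2·5^2 = €13.
Since P = €11 < min AVC = €13, price fails to cover variable cost at any output.
Shutting down limits the loss to fixed cost, €482.

Shut down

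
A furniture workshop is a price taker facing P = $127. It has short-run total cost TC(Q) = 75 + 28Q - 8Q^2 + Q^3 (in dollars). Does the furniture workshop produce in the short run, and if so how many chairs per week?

Produce at Q = 9

Variable cost is VC = 28Q - 8Q^2 + Q^3, so AVC = VC/Q = 28 - 8Q + Q^2 and MC = dTC/dQ = 28 - 16Q + 3Q^2.
AVC hits its minimum where MC = AVC, at Q = 4, giving min AVC = 28 - 8·4 + 4^2 = $12.
Because $127 ≥ $12, revenue can cover variable cost; the firm operates.
Solving P = MC: -99 - 16Q + 3Q^2 = 0 ⇒ Q = -11/3 or 9. On the upward-sloping branch, Q* = 9.
Check: AVC at Q = 9 is $37 ≤ P, so revenue covers variable cost.
Profit = P·Q − TC = 127·9 − 408 = $735.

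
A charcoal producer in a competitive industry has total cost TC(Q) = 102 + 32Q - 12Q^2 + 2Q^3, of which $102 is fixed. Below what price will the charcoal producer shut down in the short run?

$14 per unit

The shutdown price is the minimum of AVC. VC = 32Q - 12Q^2 + 2Q^3, so AVC = 32 - 12Q + 2Q^2.
At the minimum of AVC, MC = AVC. MC = 32 - 24Q + 6Q^2; setting MC = AVC gives 4Q^2 - 12Q = 0, so Q = 3. min AVC = 14.
So the shutdown price is $14.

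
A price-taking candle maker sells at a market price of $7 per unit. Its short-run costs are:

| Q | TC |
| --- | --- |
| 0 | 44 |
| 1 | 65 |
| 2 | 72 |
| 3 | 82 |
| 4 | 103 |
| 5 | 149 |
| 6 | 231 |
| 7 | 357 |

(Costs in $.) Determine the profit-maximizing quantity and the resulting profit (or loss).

Q = 0 (shut down); profit = -$44

Compute π = P·Q − TC at each output: Q=0: -44; Q=1: -58; Q=2: -58; Q=3: -61; Q=4: -75; Q=5: -114; Q=6: -189; Q=7: -308.
Profit is highest at Q = 0. Equivalently, the lowest AVC in the table is 38/3 ≈ $12.67 at Q = 3, and P = $7 falls below it — price never covers variable cost, so the firm shuts down and loses only its fixed cost.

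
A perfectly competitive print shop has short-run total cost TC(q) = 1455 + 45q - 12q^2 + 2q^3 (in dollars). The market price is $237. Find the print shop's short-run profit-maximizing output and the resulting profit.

AVC = 45 - 12q + 2q^2; min AVC = $27 at q = 3. Since P = $237 ≥ min AVC, the firm produces.
With MC = 45 - 24q + 6q^2, P = MC on the upward-sloping part at q* = 8.
TR = 237·8 = 1896. TC = 1455 + 616 = 2071. Profit = 1896 − 2071 = -$175.
That loss of $175 beats the $1455 the firm would lose by shutting down; producing recovers $1280 of fixed cost.

Profit = -$175 at q = 8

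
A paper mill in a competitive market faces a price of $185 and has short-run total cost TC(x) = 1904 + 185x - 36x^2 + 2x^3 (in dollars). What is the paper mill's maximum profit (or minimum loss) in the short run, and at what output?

Profit = -$176 at x = 12

AVC = 185 - 36x + 2x^2; min AVC = $23 at x = 9. Since P = $185 ≥ min AVC, the firm produces.
MC = 185 - 72x + 6x^2. Setting P = MC and taking the root on the rising branch gives x* = 12.
TR = 185·12 = 2220. TC = 1904 + 492 = 2396. Profit = 2220 − 2396 = -$176.
Shutting down would mean losing the fixed cost of $1904, so operating at a loss of $176 is better by $1728.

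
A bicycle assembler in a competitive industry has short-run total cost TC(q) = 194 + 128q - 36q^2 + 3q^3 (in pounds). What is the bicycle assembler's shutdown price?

Short-run supply begins at min AVC. From VC = 128q - 36q^2 + 3q^3, AVC = 128 - 36q + 3q^2.
At the minimum of AVC, MC = AVC. MC = 128 - 72q + 9q^2; setting MC = AVC gives 6q^2 - 36q = 0, so q = 6. min AVC = 20.
So the shutdown price is £20.

£20 per unit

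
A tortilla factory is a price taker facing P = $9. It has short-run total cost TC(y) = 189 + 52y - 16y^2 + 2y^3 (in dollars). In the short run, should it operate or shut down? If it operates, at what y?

Strip out fixed cost: VC = 52y - 16y^2 + 2y^3. Then AVC = 52 - 16y + 2y^2 and MC = 52 - 32y + 6y^2.
The AVC parabola has its vertex at y = 16/4 = 4, where AVC = 52 - 16·4 + 2·4^2 = $20.
P = $9 lies below min AVC = $20; no output level covers variable cost.
Shutting down limits the loss to fixed cost, $189.

Shut down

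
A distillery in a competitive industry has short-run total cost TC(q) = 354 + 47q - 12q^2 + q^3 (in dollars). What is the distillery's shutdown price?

The firm shuts down when price falls below the minimum of average variable cost. AVC = VC/q = 47 - 12q + q^2.
At the minimum of AVC, MC = AVC. MC = 47 - 24q + 3q^2; setting MC = AVC gives 2q^2 - 12q = 0, so q = 6. min AVC = 11.
So the shutdown price is $11.

$11 per unit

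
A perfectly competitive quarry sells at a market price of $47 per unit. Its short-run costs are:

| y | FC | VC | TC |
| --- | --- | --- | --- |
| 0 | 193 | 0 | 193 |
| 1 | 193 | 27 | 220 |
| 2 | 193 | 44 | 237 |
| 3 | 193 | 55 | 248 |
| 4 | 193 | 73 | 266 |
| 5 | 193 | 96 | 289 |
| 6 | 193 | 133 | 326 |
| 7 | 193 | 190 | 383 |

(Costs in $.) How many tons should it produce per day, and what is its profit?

Compute π = P·y − TC at each output: y=0: -193; y=1: -173; y=2: -143; y=3: -107; y=4: -78; y=5: -54; y=6: -44; y=7: -54.
Profit is maximized at y = 6. AVC there is 133/6 = $22.17 ≤ P, so producing beats shutting down (which would give -$193).

y = 6; profit = -$44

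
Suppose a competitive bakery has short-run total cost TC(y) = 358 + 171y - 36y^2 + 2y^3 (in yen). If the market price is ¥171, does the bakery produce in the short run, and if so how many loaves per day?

Produce at y = 12

Variable cost is VC = 171y - 36y^2 + 2y^3, so AVC = VC/y = 171 - 36y + 2y^2 and MC = dTC/dy = 171 - 72y + 6y^2.
AVC hits its minimum where MC = AVC, at y = 9, giving min AVC = 171 - 36·9 + 2·9^2 = ¥9.
Since P = ¥171 ≥ min AVC = ¥9, price covers variable cost and the firm should produce.
Set P = MC: 171 = 171 - 72y + 6y^2 → -72y + 6y^2 = 0. The roots are y = 0 and y = 12; the profit-maximizing output is on the rising part of MC, so y* = 12.
Check: AVC at y = 12 is ¥27 ≤ P, so revenue covers variable cost.
Profit = P·y − TC = 171·12 − 682 = ¥1370.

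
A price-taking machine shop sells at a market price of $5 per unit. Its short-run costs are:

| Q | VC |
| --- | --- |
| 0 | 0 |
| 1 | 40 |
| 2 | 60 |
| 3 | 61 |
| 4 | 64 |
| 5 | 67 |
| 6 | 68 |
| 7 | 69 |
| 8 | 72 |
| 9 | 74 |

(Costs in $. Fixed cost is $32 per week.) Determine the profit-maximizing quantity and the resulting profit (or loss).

Compute π = P·Q − TC at each output: Q=0: -32; Q=1: -67; Q=2: -82; Q=3: -78; Q=4: -76; Q=5: -74; Q=6: -70; Q=7: -66; Q=8: -64; Q=9: -61.
Profit is highest at Q = 0. Equivalently, the lowest AVC in the table is 74/9 ≈ $8.22 at Q = 9, and P = $5 falls below it — price never covers variable cost, so the firm shuts down and loses only its fixed cost.

Q = 0 (shut down); profit = -$32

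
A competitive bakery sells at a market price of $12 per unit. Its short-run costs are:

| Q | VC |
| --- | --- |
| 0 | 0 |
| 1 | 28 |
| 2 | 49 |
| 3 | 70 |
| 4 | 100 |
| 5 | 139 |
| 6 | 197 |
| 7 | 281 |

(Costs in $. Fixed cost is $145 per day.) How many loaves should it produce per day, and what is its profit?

Q = 0 (shut down); profit = -$145

Compute π = P·Q − TC at each output: Q=0: -145; Q=1: -161; Q=2: -170; Q=3: -179; Q=4: -197; Q=5: -224; Q=6: -270; Q=7: -342.
Profit is highest at Q = 0. Equivalently, the lowest AVC in the table is 70/3 ≈ $23.33 at Q = 3, and P = $12 falls below it — price never covers variable cost, so the firm shuts down and loses only its fixed cost.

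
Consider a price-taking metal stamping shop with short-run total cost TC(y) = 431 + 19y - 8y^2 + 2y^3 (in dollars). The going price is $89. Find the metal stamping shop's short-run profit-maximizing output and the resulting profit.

AVC = 19 - 8y + 2y^2 has its minimum $11 at y = 2; price $89 clears that bar, so the firm operates.
MC = 19 - 16y + 6y^2. Setting P = MC and taking the root on the rising branch gives y* = 5.
TR = 89·5 = 445. TC = 431 + 145 = 576. Profit = 445 − 576 = -$131.
By producing, the firm covers all variable cost plus $300 of fixed cost; shutting down would lose the full $431.

Profit = -$131 at y = 5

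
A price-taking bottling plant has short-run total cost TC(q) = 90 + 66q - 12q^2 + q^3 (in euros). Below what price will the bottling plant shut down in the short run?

€30 per unit

The firm shuts down when price falls below the minimum of average variable cost. AVC = VC/q = 66 - 12q + q^2.
At the minimum of AVC, MC = AVC. MC = 66 - 24q + 3q^2; setting MC = AVC gives 2q^2 - 12q = 0, so q = 6. min AVC = 30.
The firm shuts down for any P below €30.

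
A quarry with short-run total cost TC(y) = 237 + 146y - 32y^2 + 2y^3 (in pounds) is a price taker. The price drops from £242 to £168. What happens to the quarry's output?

MC = 146 - 64y + 6y^2; the shutdown threshold is min AVC = £18 (at y = 8).
At P = £242 ≥ min AVC, set P = MC on the rising branch: y = 12.
At P = £168 ≥ min AVC, set P = MC: y = 11. The firm stays open but cuts output.

Output falls from 12 to 11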